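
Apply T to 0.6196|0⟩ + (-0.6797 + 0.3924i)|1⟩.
0.6196|0⟩ + (-0.7581 - 0.2032i)|1⟩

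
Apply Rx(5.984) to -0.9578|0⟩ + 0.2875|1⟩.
(0.9471 - 0.04285i)|0⟩ + (-0.2843 + 0.1427i)|1⟩

Rx(5.984) = [[cos(θ/2), −i·sin(θ/2)], [−i·sin(θ/2), cos(θ/2)]]; θ = 5.984, cos(θ/2) ≈ -0.988832, sin(θ/2) ≈ 0.149035.
With a = amp(|0⟩) = -0.9578 and b = amp(|1⟩) = 0.2875:
new amp(|0⟩) = (-0.988832)·a + (-0.149035i)·b = (0.9471 - 0.04285i)
new amp(|1⟩) = (-0.149035i)·a + (-0.988832)·b = (-0.2843 + 0.1427i)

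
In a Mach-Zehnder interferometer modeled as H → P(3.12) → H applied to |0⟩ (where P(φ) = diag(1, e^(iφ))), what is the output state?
(0.0001166 + 0.0108i)|0⟩ + (0.9999 - 0.0108i)|1⟩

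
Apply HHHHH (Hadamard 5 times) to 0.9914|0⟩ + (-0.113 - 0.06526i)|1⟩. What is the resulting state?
(0.6211 - 0.04615i)|0⟩ + (0.7809 + 0.04615i)|1⟩

H² = I, so H^5 = H: a single Hadamard. With (a, b) = (0.9914, (-0.113 - 0.06526i)), H gives ((a + b)/√2, (a − b)/√2) = ((0.6211 - 0.04615i), (0.7809 + 0.04615i)).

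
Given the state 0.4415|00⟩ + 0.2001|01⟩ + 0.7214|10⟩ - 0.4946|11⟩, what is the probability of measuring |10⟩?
0.5204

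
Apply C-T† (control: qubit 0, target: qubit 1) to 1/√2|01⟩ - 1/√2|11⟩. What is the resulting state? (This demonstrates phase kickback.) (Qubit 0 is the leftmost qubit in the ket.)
1/√2|01⟩ + (-1/2 + (1/2)i)|11⟩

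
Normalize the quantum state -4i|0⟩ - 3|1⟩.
-0.8i|0⟩ - 0.6|1⟩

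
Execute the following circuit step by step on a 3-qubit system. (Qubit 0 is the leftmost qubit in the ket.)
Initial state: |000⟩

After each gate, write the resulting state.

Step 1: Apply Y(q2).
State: i|001⟩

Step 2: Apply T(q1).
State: i|001⟩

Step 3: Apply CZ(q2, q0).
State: i|001⟩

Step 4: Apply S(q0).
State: i|001⟩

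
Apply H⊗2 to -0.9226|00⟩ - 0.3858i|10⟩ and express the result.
(-0.4613 - 0.1929i)|00⟩ + (-0.4613 - 0.1929i)|01⟩ + (-0.4613 + 0.1929i)|10⟩ + (-0.4613 + 0.1929i)|11⟩

H⊗2 gives amp(|y⟩) = (1/2) Σ_x (−1)^(x·y) amp(|x⟩), where x·y is the number of positions in which both x and y have a 1.
|00⟩: (-0.9226 - 0.3858i)/2 = (-0.4613 - 0.1929i)
|01⟩: (-0.9226 - 0.3858i)/2 = (-0.4613 - 0.1929i)
|10⟩: (-0.9226 + 0.3858i)/2 = (-0.4613 + 0.1929i)
|11⟩: (-0.9226 + 0.3858i)/2 = (-0.4613 + 0.1929i)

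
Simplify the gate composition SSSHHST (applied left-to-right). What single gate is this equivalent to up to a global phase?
T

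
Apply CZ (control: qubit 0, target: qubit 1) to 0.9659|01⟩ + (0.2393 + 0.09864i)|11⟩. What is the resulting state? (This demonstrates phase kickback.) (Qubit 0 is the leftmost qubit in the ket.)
0.9659|01⟩ + (-0.2393 - 0.09864i)|11⟩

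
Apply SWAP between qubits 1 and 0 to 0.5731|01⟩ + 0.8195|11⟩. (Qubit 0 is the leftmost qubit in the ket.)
0.5731|10⟩ + 0.8195|11⟩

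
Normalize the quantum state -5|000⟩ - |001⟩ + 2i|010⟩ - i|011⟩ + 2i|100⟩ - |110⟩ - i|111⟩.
-0.822|000⟩ - 0.1644|001⟩ + 0.3288i|010⟩ - 0.1644i|011⟩ + 0.3288i|100⟩ - 0.1644|110⟩ - 0.1644i|111⟩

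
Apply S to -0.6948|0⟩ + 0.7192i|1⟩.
-0.6948|0⟩ - 0.7192|1⟩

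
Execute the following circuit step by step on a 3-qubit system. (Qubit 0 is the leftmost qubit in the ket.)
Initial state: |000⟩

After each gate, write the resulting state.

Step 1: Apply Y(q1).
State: i|010⟩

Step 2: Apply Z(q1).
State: -i|010⟩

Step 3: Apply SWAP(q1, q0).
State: -i|100⟩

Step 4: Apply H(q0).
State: -(1/√2)i|000⟩ + (1/√2)i|100⟩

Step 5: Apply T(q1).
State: -(1/√2)i|000⟩ + (1/√2)i|100⟩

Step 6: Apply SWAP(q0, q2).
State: -(1/√2)i|000⟩ + (1/√2)i|001⟩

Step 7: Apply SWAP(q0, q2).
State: -(1/√2)i|000⟩ + (1/√2)i|100⟩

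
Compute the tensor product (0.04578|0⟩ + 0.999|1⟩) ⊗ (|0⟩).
0.04578|00⟩ + 0.999|10⟩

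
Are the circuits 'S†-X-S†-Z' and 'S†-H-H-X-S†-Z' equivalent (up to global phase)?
Yes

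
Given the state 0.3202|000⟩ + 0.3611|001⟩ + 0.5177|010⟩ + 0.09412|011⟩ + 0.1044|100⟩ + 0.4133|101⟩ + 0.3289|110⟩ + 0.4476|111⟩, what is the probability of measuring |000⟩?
0.1025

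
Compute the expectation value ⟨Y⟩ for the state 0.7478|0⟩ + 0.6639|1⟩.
0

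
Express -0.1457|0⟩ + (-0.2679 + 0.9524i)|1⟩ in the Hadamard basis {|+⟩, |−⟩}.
(-0.2925 + 0.6734i)|+⟩ + (0.08641 - 0.6734i)|−⟩

With |ψ⟩ = α|0⟩ + β|1⟩, the Hadamard-basis coefficients are ⟨+|ψ⟩ = (α + β)/√2 and ⟨−|ψ⟩ = (α − β)/√2.
Here α = -0.1457, β = (-0.2679 + 0.9524i): (α + β)/√2 = (-0.2925 + 0.6734i), (α − β)/√2 = (0.08641 - 0.6734i).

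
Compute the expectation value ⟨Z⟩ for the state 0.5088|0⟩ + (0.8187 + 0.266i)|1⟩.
-0.4821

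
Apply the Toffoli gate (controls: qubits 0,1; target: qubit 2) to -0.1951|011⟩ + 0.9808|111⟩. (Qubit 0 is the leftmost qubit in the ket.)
-0.1951|011⟩ + 0.9808|110⟩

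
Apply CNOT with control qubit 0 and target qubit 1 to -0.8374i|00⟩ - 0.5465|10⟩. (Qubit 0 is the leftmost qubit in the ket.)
-0.8374i|00⟩ - 0.5465|11⟩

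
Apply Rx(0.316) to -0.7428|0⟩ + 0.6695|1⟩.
(-0.7335 - 0.1053i)|0⟩ + (0.6612 + 0.1169i)|1⟩

Rx(0.316) = [[cos(θ/2), −i·sin(θ/2)], [−i·sin(θ/2), cos(θ/2)]]; θ = 0.316, cos(θ/2) ≈ 0.987544, sin(θ/2) ≈ 0.157343.
With a = amp(|0⟩) = -0.7428 and b = amp(|1⟩) = 0.6695:
new amp(|0⟩) = (0.987544)·a + (-0.157343i)·b = (-0.7335 - 0.1053i)
new amp(|1⟩) = (-0.157343i)·a + (0.987544)·b = (0.6612 + 0.1169i)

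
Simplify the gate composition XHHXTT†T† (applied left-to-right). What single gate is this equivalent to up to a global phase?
T†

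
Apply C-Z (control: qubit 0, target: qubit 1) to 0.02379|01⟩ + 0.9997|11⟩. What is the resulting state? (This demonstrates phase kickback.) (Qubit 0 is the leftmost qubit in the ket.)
0.02379|01⟩ - 0.9997|11⟩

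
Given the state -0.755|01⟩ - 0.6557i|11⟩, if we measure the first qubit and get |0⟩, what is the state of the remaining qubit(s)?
-|1⟩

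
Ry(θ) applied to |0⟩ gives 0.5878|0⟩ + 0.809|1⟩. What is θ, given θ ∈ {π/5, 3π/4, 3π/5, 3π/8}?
3π/5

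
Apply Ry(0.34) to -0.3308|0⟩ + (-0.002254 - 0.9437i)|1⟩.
(-0.3257 + 0.1597i)|0⟩ + (-0.05819 - 0.9301i)|1⟩

Ry(0.34) = [[cos(θ/2), −sin(θ/2)], [sin(θ/2), cos(θ/2)]]; θ = 0.34, cos(θ/2) ≈ 0.985585, sin(θ/2) ≈ 0.169182.
With a = amp(|0⟩) = -0.3308 and b = amp(|1⟩) = (-0.002254 - 0.9437i):
new amp(|0⟩) = (0.985585)·a + (-0.169182)·b = (-0.3257 + 0.1597i)
new amp(|1⟩) = (0.169182)·a + (0.985585)·b = (-0.05819 - 0.9301i)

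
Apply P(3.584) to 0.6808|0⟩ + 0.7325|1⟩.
0.6808|0⟩ + (-0.662 - 0.3136i)|1⟩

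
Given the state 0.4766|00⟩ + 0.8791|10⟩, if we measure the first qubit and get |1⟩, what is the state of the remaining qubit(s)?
|0⟩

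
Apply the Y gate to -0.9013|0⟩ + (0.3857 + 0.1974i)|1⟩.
(0.1974 - 0.3857i)|0⟩ - 0.9013i|1⟩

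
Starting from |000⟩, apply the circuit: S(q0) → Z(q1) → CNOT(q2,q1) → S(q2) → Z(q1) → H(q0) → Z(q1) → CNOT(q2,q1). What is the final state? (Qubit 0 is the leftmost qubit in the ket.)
1/√2|000⟩ + 1/√2|100⟩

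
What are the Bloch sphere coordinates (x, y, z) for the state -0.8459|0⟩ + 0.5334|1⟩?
(-0.9024, 0, 0.431)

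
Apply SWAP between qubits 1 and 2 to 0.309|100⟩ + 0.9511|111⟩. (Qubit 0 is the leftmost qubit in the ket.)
0.309|100⟩ + 0.9511|111⟩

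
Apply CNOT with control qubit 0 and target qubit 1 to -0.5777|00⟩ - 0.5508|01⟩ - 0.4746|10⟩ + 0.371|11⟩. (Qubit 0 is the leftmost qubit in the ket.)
-0.5777|00⟩ - 0.5508|01⟩ + 0.371|10⟩ - 0.4746|11⟩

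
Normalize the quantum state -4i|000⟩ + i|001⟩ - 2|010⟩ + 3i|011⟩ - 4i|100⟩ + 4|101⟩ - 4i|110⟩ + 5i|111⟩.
-0.3941i|000⟩ + 0.09853i|001⟩ - 0.1971|010⟩ + 0.2956i|011⟩ - 0.3941i|100⟩ + 0.3941|101⟩ - 0.3941i|110⟩ + 0.4927i|111⟩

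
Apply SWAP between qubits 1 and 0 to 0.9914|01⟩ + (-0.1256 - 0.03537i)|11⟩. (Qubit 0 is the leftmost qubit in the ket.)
0.9914|10⟩ + (-0.1256 - 0.03537i)|11⟩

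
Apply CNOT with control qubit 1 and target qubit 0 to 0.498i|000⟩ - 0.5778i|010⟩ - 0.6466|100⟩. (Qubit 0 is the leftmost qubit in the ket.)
0.498i|000⟩ - 0.6466|100⟩ - 0.5778i|110⟩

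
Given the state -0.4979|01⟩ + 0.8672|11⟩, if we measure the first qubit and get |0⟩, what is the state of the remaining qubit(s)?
-|1⟩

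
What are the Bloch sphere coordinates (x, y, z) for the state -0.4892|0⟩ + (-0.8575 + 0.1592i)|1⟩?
(0.839, -0.1558, -0.5213)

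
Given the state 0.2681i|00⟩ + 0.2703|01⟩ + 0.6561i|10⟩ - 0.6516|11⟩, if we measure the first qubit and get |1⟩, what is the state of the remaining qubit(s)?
0.7095i|0⟩ - 0.7047|1⟩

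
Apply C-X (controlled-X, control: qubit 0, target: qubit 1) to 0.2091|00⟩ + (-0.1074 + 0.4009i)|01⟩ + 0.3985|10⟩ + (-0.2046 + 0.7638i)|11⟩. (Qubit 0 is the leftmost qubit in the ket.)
0.2091|00⟩ + (-0.1074 + 0.4009i)|01⟩ + (-0.2046 + 0.7638i)|10⟩ + 0.3985|11⟩

C-X leaves the control-|0⟩ kets |00⟩, |01⟩ unchanged and applies X to qubit 1 on the control-|1⟩ pair (|10⟩, |11⟩).
X = [[0, 1], [1, 0]].
With a = amp(|10⟩) = 0.3985 and b = amp(|11⟩) = (-0.2046 + 0.7638i):
new amp(|10⟩) = (1)·b = (-0.2046 + 0.7638i)
new amp(|11⟩) = (1)·a = 0.3985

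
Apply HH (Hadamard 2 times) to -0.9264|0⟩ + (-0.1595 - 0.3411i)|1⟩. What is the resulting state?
-0.9264|0⟩ + (-0.1595 - 0.3411i)|1⟩

H² = I, so an even number of Hadamards cancels: H^2 = I and the state is unchanged.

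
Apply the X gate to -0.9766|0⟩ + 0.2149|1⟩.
0.2149|0⟩ - 0.9766|1⟩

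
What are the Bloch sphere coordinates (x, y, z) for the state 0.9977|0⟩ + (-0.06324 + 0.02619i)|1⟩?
(-0.1262, 0.05226, 0.9907)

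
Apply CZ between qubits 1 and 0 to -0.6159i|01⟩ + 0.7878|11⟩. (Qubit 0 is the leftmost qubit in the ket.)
-0.6159i|01⟩ - 0.7878|11⟩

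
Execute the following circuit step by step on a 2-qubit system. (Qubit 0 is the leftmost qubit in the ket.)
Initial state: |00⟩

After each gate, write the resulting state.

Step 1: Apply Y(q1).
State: i|01⟩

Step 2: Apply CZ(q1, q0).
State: i|01⟩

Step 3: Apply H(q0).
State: (1/√2)i|01⟩ + (1/√2)i|11⟩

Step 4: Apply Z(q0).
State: (1/√2)i|01⟩ - (1/√2)i|11⟩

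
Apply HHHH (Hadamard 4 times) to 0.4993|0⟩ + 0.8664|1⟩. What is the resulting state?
0.4993|0⟩ + 0.8664|1⟩

H² = I, so an even number of Hadamards cancels: H^4 = I and the state is unchanged.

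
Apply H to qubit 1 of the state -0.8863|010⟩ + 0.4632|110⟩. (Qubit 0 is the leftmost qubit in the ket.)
-0.6267|000⟩ + 0.6267|010⟩ + 0.3275|100⟩ - 0.3275|110⟩

H on qubit 1 mixes each pair of kets that differ only in qubit 1: amplitudes (a, b) of (|…0…⟩, |…1…⟩) become ((a + b)/√2, (a − b)/√2). Kets absent from the input have amplitude 0.
(|000⟩, |010⟩): (a, b) = (0, -0.8863) → (-0.6267, 0.6267)
(|100⟩, |110⟩): (a, b) = (0, 0.4632) → (0.3275, -0.3275)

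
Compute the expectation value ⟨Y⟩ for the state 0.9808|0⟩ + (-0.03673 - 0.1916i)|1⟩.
-0.3758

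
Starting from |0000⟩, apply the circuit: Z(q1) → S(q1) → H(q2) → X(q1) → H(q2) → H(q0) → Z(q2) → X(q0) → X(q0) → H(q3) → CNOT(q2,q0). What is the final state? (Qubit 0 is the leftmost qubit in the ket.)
1/2|0100⟩ + 1/2|0101⟩ + 1/2|1100⟩ + 1/2|1101⟩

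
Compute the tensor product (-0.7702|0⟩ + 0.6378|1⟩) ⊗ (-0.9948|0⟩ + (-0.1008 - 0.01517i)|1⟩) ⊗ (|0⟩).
0.7662|000⟩ + (0.07764 + 0.01168i)|010⟩ - 0.6345|100⟩ + (-0.06429 - 0.009675i)|110⟩

amp(|b₁b₂…⟩) = product of the factor amplitudes for bits b₁, b₂, …; only kets whose every factor amplitude is nonzero survive.
|000⟩: (-0.7702)(-0.9948)(1) = 0.7662
|010⟩: (-0.7702)(-0.1008 - 0.01517i)(1) = (0.07764 + 0.01168i)
|100⟩: (0.6378)(-0.9948)(1) = -0.6345
|110⟩: (0.6378)(-0.1008 - 0.01517i)(1) = (-0.06429 - 0.009675i)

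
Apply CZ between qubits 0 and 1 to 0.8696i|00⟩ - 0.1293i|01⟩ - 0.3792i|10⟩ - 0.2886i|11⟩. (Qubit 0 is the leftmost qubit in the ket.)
0.8696i|00⟩ - 0.1293i|01⟩ - 0.3792i|10⟩ + 0.2886i|11⟩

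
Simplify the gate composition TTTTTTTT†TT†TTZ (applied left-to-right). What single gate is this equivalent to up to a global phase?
Z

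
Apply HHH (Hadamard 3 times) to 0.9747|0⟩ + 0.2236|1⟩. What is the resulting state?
0.8473|0⟩ + 0.5311|1⟩

H² = I, so H^3 = H: a single Hadamard. With (a, b) = (0.9747, 0.2236), H gives ((a + b)/√2, (a − b)/√2) = (0.8473, 0.5311).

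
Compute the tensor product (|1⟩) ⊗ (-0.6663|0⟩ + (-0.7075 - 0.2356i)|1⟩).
-0.6663|10⟩ + (-0.7075 - 0.2356i)|11⟩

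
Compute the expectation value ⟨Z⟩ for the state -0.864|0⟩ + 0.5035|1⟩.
0.493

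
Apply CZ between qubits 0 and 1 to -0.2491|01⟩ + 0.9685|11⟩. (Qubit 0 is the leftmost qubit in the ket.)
-0.2491|01⟩ - 0.9685|11⟩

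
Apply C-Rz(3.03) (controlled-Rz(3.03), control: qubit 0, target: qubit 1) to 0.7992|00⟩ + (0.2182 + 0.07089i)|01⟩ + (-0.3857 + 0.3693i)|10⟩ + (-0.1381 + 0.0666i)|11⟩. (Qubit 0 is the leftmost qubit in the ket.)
0.7992|00⟩ + (0.2182 + 0.07089i)|01⟩ + (0.3472 + 0.4057i)|10⟩ + (-0.0742 - 0.1342i)|11⟩

C-Rz(3.03) leaves the control-|0⟩ kets |00⟩, |01⟩ unchanged and applies Rz(3.03) to qubit 1 on the control-|1⟩ pair (|10⟩, |11⟩).
Rz(3.03) = [[e^(−iθ/2), 0], [0, e^(iθ/2)]] with e^(±iθ/2) = cos(θ/2) ± i·sin(θ/2); θ = 3.03, cos(θ/2) ≈ 0.0557674, sin(θ/2) ≈ 0.998444.
With a = amp(|10⟩) = (-0.3857 + 0.3693i) and b = amp(|11⟩) = (-0.1381 + 0.0666i):
new amp(|10⟩) = (0.0557674 - 0.998444i)·a = (0.3472 + 0.4057i)
new amp(|11⟩) = (0.0557674 + 0.998444i)·b = (-0.0742 - 0.1342i)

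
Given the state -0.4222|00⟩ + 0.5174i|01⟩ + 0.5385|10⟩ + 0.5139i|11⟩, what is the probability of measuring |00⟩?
0.1783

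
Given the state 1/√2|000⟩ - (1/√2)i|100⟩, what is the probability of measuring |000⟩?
1/2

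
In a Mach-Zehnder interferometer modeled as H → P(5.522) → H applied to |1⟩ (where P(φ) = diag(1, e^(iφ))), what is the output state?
(0.138 + 0.3449i)|0⟩ + (0.862 - 0.3449i)|1⟩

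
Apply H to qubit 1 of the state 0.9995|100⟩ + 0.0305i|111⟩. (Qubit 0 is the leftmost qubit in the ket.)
0.7068|100⟩ + 0.02157i|101⟩ + 0.7068|110⟩ - 0.02157i|111⟩

H on qubit 1 mixes each pair of kets that differ only in qubit 1: amplitudes (a, b) of (|…0…⟩, |…1…⟩) become ((a + b)/√2, (a − b)/√2). Kets absent from the input have amplitude 0.
(|100⟩, |110⟩): (a, b) = (0.9995, 0) → (0.7068, 0.7068)
(|101⟩, |111⟩): (a, b) = (0, 0.0305i) → (0.02157i, -0.02157i)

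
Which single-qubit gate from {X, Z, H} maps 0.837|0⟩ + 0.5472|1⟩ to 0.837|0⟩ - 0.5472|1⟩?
Z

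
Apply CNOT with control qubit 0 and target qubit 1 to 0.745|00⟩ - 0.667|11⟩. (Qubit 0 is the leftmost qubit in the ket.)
0.745|00⟩ - 0.667|10⟩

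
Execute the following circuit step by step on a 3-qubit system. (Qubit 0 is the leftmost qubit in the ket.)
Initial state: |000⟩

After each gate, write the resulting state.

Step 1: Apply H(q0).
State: 1/√2|000⟩ + 1/√2|100⟩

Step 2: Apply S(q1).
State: 1/√2|000⟩ + 1/√2|100⟩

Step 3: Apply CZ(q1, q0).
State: 1/√2|000⟩ + 1/√2|100⟩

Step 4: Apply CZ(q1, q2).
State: 1/√2|000⟩ + 1/√2|100⟩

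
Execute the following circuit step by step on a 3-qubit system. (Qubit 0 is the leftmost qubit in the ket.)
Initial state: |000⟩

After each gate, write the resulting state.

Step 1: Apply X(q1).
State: |010⟩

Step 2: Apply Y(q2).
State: i|011⟩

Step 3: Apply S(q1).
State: -|011⟩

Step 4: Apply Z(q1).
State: |011⟩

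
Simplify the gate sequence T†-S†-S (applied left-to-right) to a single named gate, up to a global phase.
T†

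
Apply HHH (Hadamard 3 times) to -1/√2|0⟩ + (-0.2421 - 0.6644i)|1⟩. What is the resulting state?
(-0.6712 - 0.4698i)|0⟩ + (-0.3288 + 0.4698i)|1⟩

H² = I, so H^3 = H: a single Hadamard. With (a, b) = (-1/√2, (-0.2421 - 0.6644i)), H gives ((a + b)/√2, (a − b)/√2) = ((-0.6712 - 0.4698i), (-0.3288 + 0.4698i)).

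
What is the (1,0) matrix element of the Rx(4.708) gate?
-0.7087i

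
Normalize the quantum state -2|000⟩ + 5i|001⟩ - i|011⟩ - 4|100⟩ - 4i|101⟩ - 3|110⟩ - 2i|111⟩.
-0.2309|000⟩ + (1/√3)i|001⟩ - 0.1155i|011⟩ - 0.4619|100⟩ - 0.4619i|101⟩ - 0.3464|110⟩ - 0.2309i|111⟩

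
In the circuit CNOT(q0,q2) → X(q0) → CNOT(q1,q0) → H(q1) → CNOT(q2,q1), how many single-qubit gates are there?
2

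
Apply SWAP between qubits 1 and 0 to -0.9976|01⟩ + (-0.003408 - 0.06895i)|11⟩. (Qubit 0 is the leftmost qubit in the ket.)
-0.9976|10⟩ + (-0.003408 - 0.06895i)|11⟩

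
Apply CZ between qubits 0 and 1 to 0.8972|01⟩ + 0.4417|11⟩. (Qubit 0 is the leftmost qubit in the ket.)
0.8972|01⟩ - 0.4417|11⟩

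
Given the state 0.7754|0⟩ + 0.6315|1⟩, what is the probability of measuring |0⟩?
0.6012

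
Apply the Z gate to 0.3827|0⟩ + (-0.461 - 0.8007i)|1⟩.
0.3827|0⟩ + (0.461 + 0.8007i)|1⟩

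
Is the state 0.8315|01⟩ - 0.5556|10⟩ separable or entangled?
Entangled

Writing the state as a|00⟩ + b|01⟩ + c|10⟩ + d|11⟩, it is a product state iff ad − bc = 0.
Here (a, b, c, d) = (0, 0.8315, -0.5556, 0): ad − bc = (0)(0) − (0.8315)(-0.5556) = 0.462 ≠ 0, so the state is entangled.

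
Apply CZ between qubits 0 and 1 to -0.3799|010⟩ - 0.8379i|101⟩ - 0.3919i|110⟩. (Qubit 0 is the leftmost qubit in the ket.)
-0.3799|010⟩ - 0.8379i|101⟩ + 0.3919i|110⟩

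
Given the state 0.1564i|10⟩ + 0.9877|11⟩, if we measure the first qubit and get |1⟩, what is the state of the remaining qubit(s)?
0.1564i|0⟩ + 0.9877|1⟩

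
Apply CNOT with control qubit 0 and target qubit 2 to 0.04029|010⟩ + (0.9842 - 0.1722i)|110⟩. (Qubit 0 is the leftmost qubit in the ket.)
0.04029|010⟩ + (0.9842 - 0.1722i)|111⟩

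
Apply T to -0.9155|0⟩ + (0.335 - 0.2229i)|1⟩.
-0.9155|0⟩ + (0.3945 + 0.07927i)|1⟩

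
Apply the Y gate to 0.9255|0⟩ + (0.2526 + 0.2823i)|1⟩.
(0.2823 - 0.2526i)|0⟩ + 0.9255i|1⟩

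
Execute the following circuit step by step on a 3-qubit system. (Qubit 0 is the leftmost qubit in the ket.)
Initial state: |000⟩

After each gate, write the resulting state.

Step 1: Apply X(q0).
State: |100⟩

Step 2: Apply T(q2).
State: |100⟩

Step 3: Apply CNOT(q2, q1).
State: |100⟩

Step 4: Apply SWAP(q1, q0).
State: |010⟩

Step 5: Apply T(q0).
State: |010⟩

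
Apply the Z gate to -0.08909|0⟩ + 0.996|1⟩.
-0.08909|0⟩ - 0.996|1⟩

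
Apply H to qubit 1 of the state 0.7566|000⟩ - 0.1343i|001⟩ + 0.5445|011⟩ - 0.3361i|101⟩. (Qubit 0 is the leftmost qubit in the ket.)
0.535|000⟩ + (0.385 - 0.09496i)|001⟩ + 0.535|010⟩ + (-0.385 - 0.09496i)|011⟩ - 0.2377i|101⟩ - 0.2377i|111⟩

H on qubit 1 mixes each pair of kets that differ only in qubit 1: amplitudes (a, b) of (|…0…⟩, |…1…⟩) become ((a + b)/√2, (a − b)/√2). Kets absent from the input have amplitude 0.
(|000⟩, |010⟩): (a, b) = (0.7566, 0) → (0.535, 0.535)
(|001⟩, |011⟩): (a, b) = (-0.1343i, 0.5445) → ((0.385 - 0.09496i), (-0.385 - 0.09496i))
(|101⟩, |111⟩): (a, b) = (-0.3361i, 0) → (-0.2377i, -0.2377i)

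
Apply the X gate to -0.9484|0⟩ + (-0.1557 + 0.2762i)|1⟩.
(-0.1557 + 0.2762i)|0⟩ - 0.9484|1⟩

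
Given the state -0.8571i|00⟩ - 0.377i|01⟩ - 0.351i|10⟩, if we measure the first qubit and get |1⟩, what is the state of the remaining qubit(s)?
-i|0⟩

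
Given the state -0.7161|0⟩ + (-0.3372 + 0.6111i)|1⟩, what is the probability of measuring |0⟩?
0.5128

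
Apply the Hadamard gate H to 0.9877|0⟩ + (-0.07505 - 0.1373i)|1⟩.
(0.6453 - 0.09709i)|0⟩ + (0.7515 + 0.09709i)|1⟩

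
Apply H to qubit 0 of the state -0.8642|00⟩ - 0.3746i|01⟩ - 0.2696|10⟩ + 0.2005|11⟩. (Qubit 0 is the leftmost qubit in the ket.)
-0.8017|00⟩ + (0.1418 - 0.2649i)|01⟩ - 0.4204|10⟩ + (-0.1418 - 0.2649i)|11⟩

H on qubit 0 mixes each pair of kets that differ only in qubit 0: amplitudes (a, b) of (|…0…⟩, |…1…⟩) become ((a + b)/√2, (a − b)/√2). Kets absent from the input have amplitude 0.
(|00⟩, |10⟩): (a, b) = (-0.8642, -0.2696) → (-0.8017, -0.4204)
(|01⟩, |11⟩): (a, b) = (-0.3746i, 0.2005) → ((0.1418 - 0.2649i), (-0.1418 - 0.2649i))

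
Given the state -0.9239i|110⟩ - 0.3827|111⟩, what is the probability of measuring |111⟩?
0.1465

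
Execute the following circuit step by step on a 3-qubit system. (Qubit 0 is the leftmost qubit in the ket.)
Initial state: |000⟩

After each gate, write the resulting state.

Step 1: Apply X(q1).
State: |010⟩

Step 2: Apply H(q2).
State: 1/√2|010⟩ + 1/√2|011⟩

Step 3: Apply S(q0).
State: 1/√2|010⟩ + 1/√2|011⟩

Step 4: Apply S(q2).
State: 1/√2|010⟩ + (1/√2)i|011⟩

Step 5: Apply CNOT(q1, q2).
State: (1/√2)i|010⟩ + 1/√2|011⟩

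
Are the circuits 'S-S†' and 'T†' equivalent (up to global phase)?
No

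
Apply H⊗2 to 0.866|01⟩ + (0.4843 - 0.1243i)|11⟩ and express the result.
(0.6752 - 0.06215i)|00⟩ + (-0.6752 + 0.06215i)|01⟩ + (0.1909 + 0.06215i)|10⟩ + (-0.1909 - 0.06215i)|11⟩

H⊗2 gives amp(|y⟩) = (1/2) Σ_x (−1)^(x·y) amp(|x⟩), where x·y is the number of positions in which both x and y have a 1.
|00⟩: (0.866 + (0.4843 - 0.1243i))/2 = (0.6752 - 0.06215i)
|01⟩: (-0.866 - (0.4843 - 0.1243i))/2 = (-0.6752 + 0.06215i)
|10⟩: (0.866 - (0.4843 - 0.1243i))/2 = (0.1909 + 0.06215i)
|11⟩: (-0.866 + (0.4843 - 0.1243i))/2 = (-0.1909 - 0.06215i)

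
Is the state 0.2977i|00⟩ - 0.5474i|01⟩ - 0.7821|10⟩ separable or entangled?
Entangled

Writing the state as a|00⟩ + b|01⟩ + c|10⟩ + d|11⟩, it is a product state iff ad − bc = 0.
Here (a, b, c, d) = (0.2977i, -0.5474i, -0.7821, 0): ad − bc = (0.2977i)(0) − (-0.5474i)(-0.7821) = -0.4281i ≠ 0, so the state is entangled.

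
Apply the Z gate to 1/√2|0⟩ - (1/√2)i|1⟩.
1/√2|0⟩ + (1/√2)i|1⟩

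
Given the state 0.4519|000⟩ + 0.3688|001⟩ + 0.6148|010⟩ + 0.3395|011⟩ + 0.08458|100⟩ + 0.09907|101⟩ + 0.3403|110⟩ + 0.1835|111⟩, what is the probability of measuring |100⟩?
0.007154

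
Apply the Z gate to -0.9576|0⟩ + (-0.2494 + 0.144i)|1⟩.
-0.9576|0⟩ + (0.2494 - 0.144i)|1⟩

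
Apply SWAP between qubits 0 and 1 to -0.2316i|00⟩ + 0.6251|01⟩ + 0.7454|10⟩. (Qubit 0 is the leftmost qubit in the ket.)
-0.2316i|00⟩ + 0.7454|01⟩ + 0.6251|10⟩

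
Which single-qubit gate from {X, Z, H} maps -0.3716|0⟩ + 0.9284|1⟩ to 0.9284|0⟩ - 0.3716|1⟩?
X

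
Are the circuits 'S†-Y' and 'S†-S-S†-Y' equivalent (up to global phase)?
Yes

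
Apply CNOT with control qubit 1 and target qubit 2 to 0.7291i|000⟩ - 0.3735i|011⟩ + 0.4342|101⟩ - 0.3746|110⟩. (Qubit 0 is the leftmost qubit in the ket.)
0.7291i|000⟩ - 0.3735i|010⟩ + 0.4342|101⟩ - 0.3746|111⟩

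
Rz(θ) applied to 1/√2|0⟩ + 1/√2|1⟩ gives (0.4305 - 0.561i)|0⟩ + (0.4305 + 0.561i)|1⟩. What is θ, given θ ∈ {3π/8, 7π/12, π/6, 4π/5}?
7π/12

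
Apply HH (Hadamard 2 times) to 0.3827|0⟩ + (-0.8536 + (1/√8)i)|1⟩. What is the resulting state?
0.3827|0⟩ + (-0.8536 + (1/√8)i)|1⟩

H² = I, so an even number of Hadamards cancels: H^2 = I and the state is unchanged.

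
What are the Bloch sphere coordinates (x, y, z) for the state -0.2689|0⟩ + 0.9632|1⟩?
(-0.518, 0, -0.8554)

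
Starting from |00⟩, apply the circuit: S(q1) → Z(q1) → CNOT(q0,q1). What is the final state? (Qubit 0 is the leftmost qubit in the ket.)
|00⟩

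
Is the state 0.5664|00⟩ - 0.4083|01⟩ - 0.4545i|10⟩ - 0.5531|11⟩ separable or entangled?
Entangled

Writing the state as a|00⟩ + b|01⟩ + c|10⟩ + d|11⟩, it is a product state iff ad − bc = 0.
Here (a, b, c, d) = (0.5664, -0.4083, -0.4545i, -0.5531): ad − bc = (0.5664)(-0.5531) − (-0.4083)(-0.4545i) = (-0.3133 - 0.1856i) ≠ 0, so the state is entangled.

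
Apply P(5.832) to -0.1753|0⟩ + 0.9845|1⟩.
-0.1753|0⟩ + (0.886 - 0.4293i)|1⟩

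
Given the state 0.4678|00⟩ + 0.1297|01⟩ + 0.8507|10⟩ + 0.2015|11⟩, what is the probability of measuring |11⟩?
0.0406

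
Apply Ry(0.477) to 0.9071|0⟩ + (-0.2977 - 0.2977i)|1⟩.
(0.9518 + 0.07033i)|0⟩ + (-0.07497 - 0.2893i)|1⟩

Ry(0.477) = [[cos(θ/2), −sin(θ/2)], [sin(θ/2), cos(θ/2)]]; θ = 0.477, cos(θ/2) ≈ 0.971693, sin(θ/2) ≈ 0.236245.
With a = amp(|0⟩) = 0.9071 and b = amp(|1⟩) = (-0.2977 - 0.2977i):
new amp(|0⟩) = (0.971693)·a + (-0.236245)·b = (0.9518 + 0.07033i)
new amp(|1⟩) = (0.236245)·a + (0.971693)·b = (-0.07497 - 0.2893i)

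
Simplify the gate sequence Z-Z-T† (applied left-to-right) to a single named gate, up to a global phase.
T†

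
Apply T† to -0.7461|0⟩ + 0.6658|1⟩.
-0.7461|0⟩ + (0.4708 - 0.4708i)|1⟩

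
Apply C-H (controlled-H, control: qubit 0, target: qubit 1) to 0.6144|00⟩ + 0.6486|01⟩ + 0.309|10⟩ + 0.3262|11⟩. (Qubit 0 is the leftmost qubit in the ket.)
0.6144|00⟩ + 0.6486|01⟩ + 0.4492|10⟩ - 0.01216|11⟩

C-H leaves the control-|0⟩ kets |00⟩, |01⟩ unchanged and applies H to qubit 1 on the control-|1⟩ pair (|10⟩, |11⟩).
H = [[1/√2, 1/√2], [1/√2, -1/√2]].
With a = amp(|10⟩) = 0.309 and b = amp(|11⟩) = 0.3262:
new amp(|10⟩) = (1/√2)·a + (1/√2)·b = 0.4492
new amp(|11⟩) = (1/√2)·a + (-1/√2)·b = -0.01216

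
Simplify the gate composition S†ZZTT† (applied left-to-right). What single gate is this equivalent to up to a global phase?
S†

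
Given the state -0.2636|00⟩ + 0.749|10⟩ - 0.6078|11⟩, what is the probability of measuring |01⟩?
0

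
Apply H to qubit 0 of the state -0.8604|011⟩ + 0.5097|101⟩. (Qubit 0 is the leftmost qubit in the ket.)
0.3604|001⟩ - 0.6084|011⟩ - 0.3604|101⟩ - 0.6084|111⟩

H on qubit 0 mixes each pair of kets that differ only in qubit 0: amplitudes (a, b) of (|…0…⟩, |…1…⟩) become ((a + b)/√2, (a − b)/√2). Kets absent from the input have amplitude 0.
(|001⟩, |101⟩): (a, b) = (0, 0.5097) → (0.3604, -0.3604)
(|011⟩, |111⟩): (a, b) = (-0.8604, 0) → (-0.6084, -0.6084)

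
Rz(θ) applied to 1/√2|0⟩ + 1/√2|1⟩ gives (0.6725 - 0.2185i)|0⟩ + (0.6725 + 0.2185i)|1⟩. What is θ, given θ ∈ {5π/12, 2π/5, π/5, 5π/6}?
π/5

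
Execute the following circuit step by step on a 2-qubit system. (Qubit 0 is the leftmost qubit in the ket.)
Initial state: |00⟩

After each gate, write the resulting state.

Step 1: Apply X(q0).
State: |10⟩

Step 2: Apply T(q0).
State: (1/√2 + (1/√2)i)|10⟩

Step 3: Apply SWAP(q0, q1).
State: (1/√2 + (1/√2)i)|01⟩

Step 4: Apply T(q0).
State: (1/√2 + (1/√2)i)|01⟩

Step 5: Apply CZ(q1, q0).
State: (1/√2 + (1/√2)i)|01⟩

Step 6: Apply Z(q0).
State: (1/√2 + (1/√2)i)|01⟩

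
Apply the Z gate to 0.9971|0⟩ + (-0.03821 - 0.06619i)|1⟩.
0.9971|0⟩ + (0.03821 + 0.06619i)|1⟩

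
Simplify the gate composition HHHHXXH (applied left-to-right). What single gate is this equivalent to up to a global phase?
H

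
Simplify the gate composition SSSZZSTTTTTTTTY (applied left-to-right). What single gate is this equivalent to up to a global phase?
Y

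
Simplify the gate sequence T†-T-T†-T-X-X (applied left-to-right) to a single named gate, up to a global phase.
I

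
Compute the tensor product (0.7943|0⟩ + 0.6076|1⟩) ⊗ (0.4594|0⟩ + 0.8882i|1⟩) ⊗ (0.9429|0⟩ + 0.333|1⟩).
0.3441|000⟩ + 0.1215|001⟩ + 0.6652i|010⟩ + 0.2349i|011⟩ + 0.2632|100⟩ + 0.09295|101⟩ + 0.5089i|110⟩ + 0.1797i|111⟩

amp(|b₁b₂…⟩) = product of the factor amplitudes for bits b₁, b₂, …; only kets whose every factor amplitude is nonzero survive.
|000⟩: (0.7943)(0.4594)(0.9429) = 0.3441
|001⟩: (0.7943)(0.4594)(0.333) = 0.1215
|010⟩: (0.7943)(0.8882i)(0.9429) = 0.6652i
|011⟩: (0.7943)(0.8882i)(0.333) = 0.2349i
|100⟩: (0.6076)(0.4594)(0.9429) = 0.2632
|101⟩: (0.6076)(0.4594)(0.333) = 0.09295
|110⟩: (0.6076)(0.8882i)(0.9429) = 0.5089i
|111⟩: (0.6076)(0.8882i)(0.333) = 0.1797i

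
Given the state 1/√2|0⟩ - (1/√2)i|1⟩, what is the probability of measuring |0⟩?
1/2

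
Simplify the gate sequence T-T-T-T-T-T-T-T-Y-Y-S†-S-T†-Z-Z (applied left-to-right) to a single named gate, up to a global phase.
T†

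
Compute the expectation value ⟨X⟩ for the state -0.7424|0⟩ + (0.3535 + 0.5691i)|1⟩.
-0.5249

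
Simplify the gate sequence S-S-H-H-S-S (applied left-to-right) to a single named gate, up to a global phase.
I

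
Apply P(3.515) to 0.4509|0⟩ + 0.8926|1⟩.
0.4509|0⟩ + (-0.8311 - 0.3256i)|1⟩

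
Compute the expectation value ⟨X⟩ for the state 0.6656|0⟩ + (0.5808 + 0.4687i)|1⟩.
0.7732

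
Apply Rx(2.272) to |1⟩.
-0.907i|0⟩ + 0.4212|1⟩

Rx(2.272) = [[cos(θ/2), −i·sin(θ/2)], [−i·sin(θ/2), cos(θ/2)]]; θ = 2.272, cos(θ/2) ≈ 0.421226, sin(θ/2) ≈ 0.906956.
With a = amp(|0⟩) = 0 and b = amp(|1⟩) = 1:
new amp(|0⟩) = (0.421226)·a + (-0.906956i)·b = -0.907i
new amp(|1⟩) = (-0.906956i)·a + (0.421226)·b = 0.4212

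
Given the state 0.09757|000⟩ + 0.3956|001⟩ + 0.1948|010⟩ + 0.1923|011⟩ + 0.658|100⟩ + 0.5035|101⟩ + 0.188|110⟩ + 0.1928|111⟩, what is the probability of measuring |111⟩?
0.03717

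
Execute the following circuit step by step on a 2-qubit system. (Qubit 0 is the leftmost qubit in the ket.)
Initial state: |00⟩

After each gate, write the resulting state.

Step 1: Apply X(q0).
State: |10⟩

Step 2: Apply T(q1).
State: |10⟩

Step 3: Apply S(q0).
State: i|10⟩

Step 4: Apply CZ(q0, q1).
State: i|10⟩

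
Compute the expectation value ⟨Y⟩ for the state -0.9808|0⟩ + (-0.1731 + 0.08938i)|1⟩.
-0.1753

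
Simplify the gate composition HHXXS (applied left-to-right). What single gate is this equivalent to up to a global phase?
S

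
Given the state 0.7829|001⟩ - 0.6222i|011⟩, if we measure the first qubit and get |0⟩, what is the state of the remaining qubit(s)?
0.7829|01⟩ - 0.6222i|11⟩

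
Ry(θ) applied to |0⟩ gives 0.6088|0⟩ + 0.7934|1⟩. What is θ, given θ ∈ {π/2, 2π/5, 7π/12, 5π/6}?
7π/12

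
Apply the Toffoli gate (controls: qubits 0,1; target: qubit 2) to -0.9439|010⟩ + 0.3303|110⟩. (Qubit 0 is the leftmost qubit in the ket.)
-0.9439|010⟩ + 0.3303|111⟩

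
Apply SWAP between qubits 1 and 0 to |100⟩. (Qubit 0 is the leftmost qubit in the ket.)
|010⟩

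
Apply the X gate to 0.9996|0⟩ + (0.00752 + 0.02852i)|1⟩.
(0.00752 + 0.02852i)|0⟩ + 0.9996|1⟩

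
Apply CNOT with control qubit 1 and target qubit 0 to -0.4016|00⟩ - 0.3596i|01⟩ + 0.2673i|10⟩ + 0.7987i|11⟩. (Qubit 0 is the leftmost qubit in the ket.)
-0.4016|00⟩ + 0.7987i|01⟩ + 0.2673i|10⟩ - 0.3596i|11⟩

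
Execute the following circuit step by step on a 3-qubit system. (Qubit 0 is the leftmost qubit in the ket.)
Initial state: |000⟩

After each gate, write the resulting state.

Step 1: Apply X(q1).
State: |010⟩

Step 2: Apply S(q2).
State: |010⟩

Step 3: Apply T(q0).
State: |010⟩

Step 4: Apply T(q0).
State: |010⟩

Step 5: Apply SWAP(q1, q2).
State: |001⟩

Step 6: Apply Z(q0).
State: |001⟩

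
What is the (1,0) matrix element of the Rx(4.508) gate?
-0.7756i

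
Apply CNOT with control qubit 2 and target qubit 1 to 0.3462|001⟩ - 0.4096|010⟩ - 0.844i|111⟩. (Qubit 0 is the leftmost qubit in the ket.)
-0.4096|010⟩ + 0.3462|011⟩ - 0.844i|101⟩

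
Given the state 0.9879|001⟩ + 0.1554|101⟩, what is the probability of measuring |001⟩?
0.9759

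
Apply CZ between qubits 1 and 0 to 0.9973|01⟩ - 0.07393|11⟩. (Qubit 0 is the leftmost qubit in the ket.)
0.9973|01⟩ + 0.07393|11⟩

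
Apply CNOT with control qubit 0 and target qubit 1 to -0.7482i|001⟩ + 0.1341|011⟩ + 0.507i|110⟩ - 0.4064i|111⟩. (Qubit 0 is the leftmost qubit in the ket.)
-0.7482i|001⟩ + 0.1341|011⟩ + 0.507i|100⟩ - 0.4064i|101⟩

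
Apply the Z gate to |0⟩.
|0⟩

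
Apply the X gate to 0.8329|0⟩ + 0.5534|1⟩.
0.5534|0⟩ + 0.8329|1⟩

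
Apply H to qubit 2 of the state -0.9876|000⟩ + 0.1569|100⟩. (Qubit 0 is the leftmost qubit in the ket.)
-0.6983|000⟩ - 0.6983|001⟩ + 0.1109|100⟩ + 0.1109|101⟩

H on qubit 2 mixes each pair of kets that differ only in qubit 2: amplitudes (a, b) of (|…0…⟩, |…1…⟩) become ((a + b)/√2, (a − b)/√2). Kets absent from the input have amplitude 0.
(|000⟩, |001⟩): (a, b) = (-0.9876, 0) → (-0.6983, -0.6983)
(|100⟩, |101⟩): (a, b) = (0.1569, 0) → (0.1109, 0.1109)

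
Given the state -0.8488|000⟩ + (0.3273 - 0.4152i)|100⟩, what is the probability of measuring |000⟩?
0.7205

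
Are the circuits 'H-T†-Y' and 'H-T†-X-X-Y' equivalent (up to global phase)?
Yes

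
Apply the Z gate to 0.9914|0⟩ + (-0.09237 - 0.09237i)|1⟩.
0.9914|0⟩ + (0.09237 + 0.09237i)|1⟩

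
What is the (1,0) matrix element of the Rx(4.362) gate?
-0.8195i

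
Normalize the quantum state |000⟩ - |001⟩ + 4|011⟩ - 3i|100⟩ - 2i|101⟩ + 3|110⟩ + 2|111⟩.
0.1508|000⟩ - 0.1508|001⟩ + 0.603|011⟩ - 0.4523i|100⟩ - 0.3015i|101⟩ + 0.4523|110⟩ + 0.3015|111⟩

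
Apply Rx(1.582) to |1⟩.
-0.7111i|0⟩ + 0.7031|1⟩

Rx(1.582) = [[cos(θ/2), −i·sin(θ/2)], [−i·sin(θ/2), cos(θ/2)]]; θ = 1.582, cos(θ/2) ≈ 0.703135, sin(θ/2) ≈ 0.711057.
With a = amp(|0⟩) = 0 and b = amp(|1⟩) = 1:
new amp(|0⟩) = (0.703135)·a + (-0.711057i)·b = -0.7111i
new amp(|1⟩) = (-0.711057i)·a + (0.703135)·b = 0.7031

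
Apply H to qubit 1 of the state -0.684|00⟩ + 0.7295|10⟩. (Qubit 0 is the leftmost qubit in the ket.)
-0.4837|00⟩ - 0.4837|01⟩ + 0.5158|10⟩ + 0.5158|11⟩

H on qubit 1 mixes each pair of kets that differ only in qubit 1: amplitudes (a, b) of (|…0…⟩, |…1…⟩) become ((a + b)/√2, (a − b)/√2). Kets absent from the input have amplitude 0.
(|00⟩, |01⟩): (a, b) = (-0.684, 0) → (-0.4837, -0.4837)
(|10⟩, |11⟩): (a, b) = (0.7295, 0) → (0.5158, 0.5158)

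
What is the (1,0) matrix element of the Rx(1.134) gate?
-0.5371i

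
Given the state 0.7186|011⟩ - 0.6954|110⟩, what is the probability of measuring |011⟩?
0.5164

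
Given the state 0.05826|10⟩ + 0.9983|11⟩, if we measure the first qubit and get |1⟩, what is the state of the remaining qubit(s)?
0.05826|0⟩ + 0.9983|1⟩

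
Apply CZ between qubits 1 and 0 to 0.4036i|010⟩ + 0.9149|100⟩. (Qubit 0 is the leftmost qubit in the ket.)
0.4036i|010⟩ + 0.9149|100⟩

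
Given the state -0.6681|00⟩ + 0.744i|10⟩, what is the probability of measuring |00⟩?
0.4464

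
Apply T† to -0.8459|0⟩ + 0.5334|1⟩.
-0.8459|0⟩ + (0.3772 - 0.3772i)|1⟩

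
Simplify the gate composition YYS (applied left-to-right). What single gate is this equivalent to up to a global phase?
S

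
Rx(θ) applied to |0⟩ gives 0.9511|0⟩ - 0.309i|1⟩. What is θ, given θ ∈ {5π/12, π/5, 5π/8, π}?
π/5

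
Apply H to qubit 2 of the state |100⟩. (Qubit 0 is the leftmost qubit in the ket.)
1/√2|100⟩ + 1/√2|101⟩

H on qubit 2 mixes each pair of kets that differ only in qubit 2: amplitudes (a, b) of (|…0…⟩, |…1…⟩) become ((a + b)/√2, (a − b)/√2). Kets absent from the input have amplitude 0.
(|100⟩, |101⟩): (a, b) = (1, 0) → (1/√2, 1/√2)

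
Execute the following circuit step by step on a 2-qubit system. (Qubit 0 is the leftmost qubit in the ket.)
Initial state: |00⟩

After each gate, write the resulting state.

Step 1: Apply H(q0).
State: 1/√2|00⟩ + 1/√2|10⟩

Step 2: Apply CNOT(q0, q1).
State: 1/√2|00⟩ + 1/√2|11⟩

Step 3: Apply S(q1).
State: 1/√2|00⟩ + (1/√2)i|11⟩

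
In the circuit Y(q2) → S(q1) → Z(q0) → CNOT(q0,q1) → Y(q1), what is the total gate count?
5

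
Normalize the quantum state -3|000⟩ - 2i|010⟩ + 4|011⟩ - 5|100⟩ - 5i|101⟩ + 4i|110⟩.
-0.3078|000⟩ - 0.2052i|010⟩ + 0.4104|011⟩ - 0.513|100⟩ - 0.513i|101⟩ + 0.4104i|110⟩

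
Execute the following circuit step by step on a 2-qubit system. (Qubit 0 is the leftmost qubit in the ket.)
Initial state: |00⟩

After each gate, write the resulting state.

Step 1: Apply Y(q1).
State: i|01⟩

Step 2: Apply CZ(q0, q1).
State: i|01⟩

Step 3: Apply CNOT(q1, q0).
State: i|11⟩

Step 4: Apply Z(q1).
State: -i|11⟩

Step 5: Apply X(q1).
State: -i|10⟩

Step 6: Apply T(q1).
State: -i|10⟩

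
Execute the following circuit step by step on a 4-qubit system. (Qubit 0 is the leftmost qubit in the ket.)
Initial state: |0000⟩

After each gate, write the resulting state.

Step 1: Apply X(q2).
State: |0010⟩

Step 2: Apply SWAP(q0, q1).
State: |0010⟩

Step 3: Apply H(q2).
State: 1/√2|0000⟩ - 1/√2|0010⟩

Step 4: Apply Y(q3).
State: (1/√2)i|0001⟩ - (1/√2)i|0011⟩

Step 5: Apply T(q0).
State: (1/√2)i|0001⟩ - (1/√2)i|0011⟩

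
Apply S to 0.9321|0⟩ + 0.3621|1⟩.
0.9321|0⟩ + 0.3621i|1⟩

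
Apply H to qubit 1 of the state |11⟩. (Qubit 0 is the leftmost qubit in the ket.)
1/√2|10⟩ - 1/√2|11⟩

H on qubit 1 mixes each pair of kets that differ only in qubit 1: amplitudes (a, b) of (|…0…⟩, |…1…⟩) become ((a + b)/√2, (a − b)/√2). Kets absent from the input have amplitude 0.
(|10⟩, |11⟩): (a, b) = (0, 1) → (1/√2, -1/√2)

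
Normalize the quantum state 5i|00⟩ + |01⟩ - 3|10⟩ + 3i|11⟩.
0.7538i|00⟩ + 0.1508|01⟩ - 0.4523|10⟩ + 0.4523i|11⟩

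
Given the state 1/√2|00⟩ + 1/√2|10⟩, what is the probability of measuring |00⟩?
1/2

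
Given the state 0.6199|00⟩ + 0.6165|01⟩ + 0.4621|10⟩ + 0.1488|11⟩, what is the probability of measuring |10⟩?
0.2135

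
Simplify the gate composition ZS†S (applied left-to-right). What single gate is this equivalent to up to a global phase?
Z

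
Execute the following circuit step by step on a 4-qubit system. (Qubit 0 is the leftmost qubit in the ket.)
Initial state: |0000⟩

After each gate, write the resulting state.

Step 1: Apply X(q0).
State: |1000⟩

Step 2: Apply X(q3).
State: |1001⟩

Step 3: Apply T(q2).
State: |1001⟩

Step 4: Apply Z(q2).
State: |1001⟩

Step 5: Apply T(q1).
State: |1001⟩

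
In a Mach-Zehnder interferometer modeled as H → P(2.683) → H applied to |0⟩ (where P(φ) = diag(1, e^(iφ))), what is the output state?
(0.05166 + 0.2213i)|0⟩ + (0.9483 - 0.2213i)|1⟩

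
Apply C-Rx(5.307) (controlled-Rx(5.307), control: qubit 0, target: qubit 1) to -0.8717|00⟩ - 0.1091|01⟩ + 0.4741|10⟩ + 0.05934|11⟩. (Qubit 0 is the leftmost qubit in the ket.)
-0.8717|00⟩ - 0.1091|01⟩ + (-0.4187 - 0.02783i)|10⟩ + (-0.05241 - 0.2223i)|11⟩

C-Rx(5.307) leaves the control-|0⟩ kets |00⟩, |01⟩ unchanged and applies Rx(5.307) to qubit 1 on the control-|1⟩ pair (|10⟩, |11⟩).
Rx(5.307) = [[cos(θ/2), −i·sin(θ/2)], [−i·sin(θ/2), cos(θ/2)]]; θ = 5.307, cos(θ/2) ≈ -0.883229, sin(θ/2) ≈ 0.468942.
With a = amp(|10⟩) = 0.4741 and b = amp(|11⟩) = 0.05934:
new amp(|10⟩) = (-0.883229)·a + (-0.468942i)·b = (-0.4187 - 0.02783i)
new amp(|11⟩) = (-0.468942i)·a + (-0.883229)·b = (-0.05241 - 0.2223i)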